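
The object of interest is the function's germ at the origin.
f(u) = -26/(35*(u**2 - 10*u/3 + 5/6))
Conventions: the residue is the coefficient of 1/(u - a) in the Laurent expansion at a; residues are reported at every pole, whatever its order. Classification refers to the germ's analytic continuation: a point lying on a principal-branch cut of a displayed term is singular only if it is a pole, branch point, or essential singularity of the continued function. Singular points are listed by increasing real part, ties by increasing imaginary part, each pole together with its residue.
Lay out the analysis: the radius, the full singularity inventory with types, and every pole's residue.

Denominator factor (u**2 - 10*u/3 + 5/6): discriminant 70/9, real irrational roots 5/3 + (1/6)*sqrt(70) and 5/3 - (1/6)*sqrt(70); poles of order 1, moduli 5/3 + (1/6)*sqrt(70) and 5/3 - (1/6)*sqrt(70).
The radius of convergence is the smallest modulus among the singular points: 5/3 - (1/6)*sqrt(70).
The factor u**2 - 10*u/3 + 5/6 splits as (u - a)(u - a') with a = 5/3 - (1/6)*sqrt(70), a' = 5/3 + (1/6)*sqrt(70). At the order-1 pole a set g(u) = (u - a)*f(u) = [-26/35] / (u - a').
Simple pole: residue = g(a) at a = 5/3 - (1/6)*sqrt(70), which is (39/1225)*sqrt(70).
The factor u**2 - 10*u/3 + 5/6 splits as (u - a)(u - a') with a = 5/3 + (1/6)*sqrt(70), a' = 5/3 - (1/6)*sqrt(70). At the order-1 pole a set g(u) = (u - a)*f(u) = [-26/35] / (u - a').
Simple pole: residue = g(a) at a = 5/3 + (1/6)*sqrt(70), which is -(39/1225)*sqrt(70).
List the singular points by increasing real part (a conjugate pair: the negative imaginary part first).

Radius of convergence at 0: 5/3 - (1/6)*sqrt(70).
At 5/3 - (1/6)*sqrt(70): a pole of order 1; residue (39/1225)*sqrt(70).
At 5/3 + (1/6)*sqrt(70): a pole of order 1; residue -(39/1225)*sqrt(70).


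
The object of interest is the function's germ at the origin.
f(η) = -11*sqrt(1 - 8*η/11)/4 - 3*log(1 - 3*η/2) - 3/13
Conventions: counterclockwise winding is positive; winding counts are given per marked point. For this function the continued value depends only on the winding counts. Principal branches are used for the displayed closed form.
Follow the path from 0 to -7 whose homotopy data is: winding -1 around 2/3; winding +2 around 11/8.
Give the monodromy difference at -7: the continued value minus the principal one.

The rational part is single-valued and drops out of the difference; each branch term changes only by its own monodromy.
(-11/4)*sqrt(1 - η/(11/8)): winding +2 is even, the square root returns to the same sheet, contribution 0.
(-3)*log(1 - η/(2/3)): each positive loop around 2/3 adds 2*pi*i to the log, so winding -1 contributes (-3)*(-1)*2*pi*i = (6)*pi*i.
Summing the contributions at η = -7 gives (6)*pi*i.

Continued minus principal equals (6)*pi*i.


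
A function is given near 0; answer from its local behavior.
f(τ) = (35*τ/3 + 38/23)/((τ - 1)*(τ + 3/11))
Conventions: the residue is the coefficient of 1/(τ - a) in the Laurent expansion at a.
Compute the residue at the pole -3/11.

At the order-1 pole -3/11 set g(τ) = (τ - (-3/11))*f(τ) = (35*τ/3 + 38/23)/(τ - 1).
Simple pole: residue = g(a) at a = -3/11, which is 387/322.

The residue is 387/322.


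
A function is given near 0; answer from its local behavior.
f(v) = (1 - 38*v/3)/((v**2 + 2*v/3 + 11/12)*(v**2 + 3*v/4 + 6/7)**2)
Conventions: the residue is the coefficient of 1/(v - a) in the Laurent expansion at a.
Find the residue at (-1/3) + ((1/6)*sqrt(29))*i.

The factor v**2 + 2*v/3 + 11/12 splits as (v - a)(v - a') with a = (-1/3) + ((1/6)*sqrt(29))*i, a' = (-1/3) - ((1/6)*sqrt(29))*i. At the order-1 pole a set g(v) = (v - a)*f(v) = [(1 - 38*v/3)/(v**2 + 3*v/4 + 6/7)**2] / (v - a').
Simple pole: residue = g(a) at a = (-1/3) + ((1/6)*sqrt(29))*i, which is (20035904/139129) - ((380105152/4034741)*sqrt(29))*i.

The residue is (20035904/139129) - ((380105152/4034741)*sqrt(29))*i.


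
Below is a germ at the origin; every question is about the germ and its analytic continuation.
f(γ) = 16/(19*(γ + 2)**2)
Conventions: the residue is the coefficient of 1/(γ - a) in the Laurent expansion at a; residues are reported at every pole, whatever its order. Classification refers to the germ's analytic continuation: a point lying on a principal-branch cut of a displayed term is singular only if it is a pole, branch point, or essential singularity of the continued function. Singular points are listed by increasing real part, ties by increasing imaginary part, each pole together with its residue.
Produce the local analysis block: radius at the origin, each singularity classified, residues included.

Radius of convergence at 0: 2.
At -2: a pole of order 2; residue 0.

Denominator factor (γ + 2)^2: pole of order 2 at -2, modulus 2.
The radius of convergence is the smallest modulus among the singular points: 2.
At the order-2 pole -2 set g(γ) = (γ - (-2))^2*f(γ) = 16/19.
Order-2 pole: residue = g'(a); g'(-2) = 0, so the residue is 0.


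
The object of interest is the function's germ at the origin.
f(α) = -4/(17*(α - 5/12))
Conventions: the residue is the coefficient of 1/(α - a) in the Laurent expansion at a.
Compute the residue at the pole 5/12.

At the order-1 pole 5/12 set g(α) = (α - (5/12))*f(α) = -4/17.
Simple pole: residue = g(a) at a = 5/12, which is -4/17.

The residue is -4/17.


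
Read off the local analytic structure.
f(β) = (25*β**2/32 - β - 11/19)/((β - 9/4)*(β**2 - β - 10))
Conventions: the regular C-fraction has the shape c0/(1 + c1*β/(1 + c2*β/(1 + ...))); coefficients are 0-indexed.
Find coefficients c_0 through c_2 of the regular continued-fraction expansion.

Taylor coefficients (expand at 0): a_0 = -22/855, a_1 = -2051/38475, a_2 = 350267/27702000.
c0 = a_0 = -22/855. Peel one level at a time: if S = 1 + c*β/S' with S'(0) = 1, then c is the β-coefficient of S and S' = c*β/(S - 1).
S_1 = c0/f = 1 + (-2051/990)*β + (833461/174240)*β^2 + ...; c1 = -2051/990.
S_2 = c1*β/(S_1 - 1) = 1 + (833461/360976)*β + ...; c2 = 833461/360976.

The regular C-fraction coefficients are [-22/855, -2051/990, 833461/360976].


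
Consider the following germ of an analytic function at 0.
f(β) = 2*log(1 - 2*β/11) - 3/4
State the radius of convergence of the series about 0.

The radius of convergence is 11/2.

Branch term (2)*log(1 - β/(11/2)): its argument vanishes at β = 11/2, a logarithmic branch point, modulus 11/2.
The radius of convergence is the smallest modulus among the singular points: 11/2.


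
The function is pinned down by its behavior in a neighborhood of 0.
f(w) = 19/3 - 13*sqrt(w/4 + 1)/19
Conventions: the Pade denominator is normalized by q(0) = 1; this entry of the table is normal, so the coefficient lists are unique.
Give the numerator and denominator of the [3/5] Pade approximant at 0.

Taylor coefficients needed (expand at 0): a_0 = 322/57, a_1 = -13/152, a_2 = 13/2432, a_3 = -13/19456, a_4 = 65/622592, a_5 = -91/4980736, a_6 = 273/79691776, a_7 = -429/637534208, a_8 = 5577/40802189312.
Write the denominator as Q(w) = 1 + q1*w + q2*w^2 + q3*w^3 + q4*w^4 + q5*w^5. Requiring Q*f - P = O(w^9) with deg P <= 3 kills the coefficients of w^4..w^8 in Q*f:
  w^4: a_4 + q1*a_3 + q2*a_2 + q3*a_1 + q4*a_0 = 0, i.e. 65/622592 + (-13/19456)*q1 + (13/2432)*q2 + (-13/152)*q3 + (322/57)*q4 = 0.
  w^5: a_5 + q1*a_4 + q2*a_3 + q3*a_2 + q4*a_1 + q5*a_0 = 0, i.e. -91/4980736 + (65/622592)*q1 + (-13/19456)*q2 + (13/2432)*q3 + (-13/152)*q4 + (322/57)*q5 = 0.
  w^6: a_6 + q1*a_5 + q2*a_4 + q3*a_3 + q4*a_2 + q5*a_1 = 0, i.e. 273/79691776 + (-91/4980736)*q1 + (65/622592)*q2 + (-13/19456)*q3 + (13/2432)*q4 + (-13/152)*q5 = 0.
  w^7: a_7 + q1*a_6 + q2*a_5 + q3*a_4 + q4*a_3 + q5*a_2 = 0, i.e. -429/637534208 + (273/79691776)*q1 + (-91/4980736)*q2 + (65/622592)*q3 + (-13/19456)*q4 + (13/2432)*q5 = 0.
  w^8: a_8 + q1*a_7 + q2*a_6 + q3*a_5 + q4*a_4 + q5*a_3 = 0, i.e. 5577/40802189312 + (-429/637534208)*q1 + (273/79691776)*q2 + (-91/4980736)*q3 + (65/622592)*q4 + (-13/19456)*q5 = 0.
Solving this linear system: q1 = 34719/79408, q2 = 148587/2541056, q3 = 98625/40656896, q4 = 2379/162627584, q5 = -39/10408165376.
The numerator is Q*f truncated at degree 3: P0 = a_0 = 322/57; P1 = a_1 + q1*a_0 = 128481/53884; P2 = a_2 + q1*a_1 + q2*a_0 = 7200513/24140032; P3 = a_3 + q1*a_2 + q2*a_1 + q3*a_0 = 286133/27588608.

The Pade approximant has numerator coefficients [322/57, 128481/53884, 7200513/24140032, 286133/27588608]; denominator coefficients [1, 34719/79408, 148587/2541056, 98625/40656896, 2379/162627584, -39/10408165376].


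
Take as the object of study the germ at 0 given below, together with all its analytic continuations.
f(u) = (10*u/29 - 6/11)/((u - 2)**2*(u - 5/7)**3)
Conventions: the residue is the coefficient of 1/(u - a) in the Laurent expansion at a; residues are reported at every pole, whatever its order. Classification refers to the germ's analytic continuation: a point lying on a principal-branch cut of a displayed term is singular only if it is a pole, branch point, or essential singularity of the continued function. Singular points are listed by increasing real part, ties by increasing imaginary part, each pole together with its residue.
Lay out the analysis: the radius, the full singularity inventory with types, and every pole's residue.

Denominator factor (u - 2)^2: pole of order 2 at 2, modulus 2.
Denominator factor (u - 5/7)^3: pole of order 3 at 5/7, modulus 5/7.
The radius of convergence is the smallest modulus among the singular points: 5/7.
At the order-3 pole 5/7 set g(u) = (u - (5/7))^3*f(u) = (10*u/29 - 6/11)/(u - 2)**2.
Order-3 pole: residue = g''(a)/2; g''(5/7) = -5488/697653, so the residue is -2744/697653.
At the order-2 pole 2 set g(u) = (u - (2))^2*f(u) = (10*u/29 - 6/11)/(u - 5/7)**3.
Order-2 pole: residue = g'(a); g'(2) = 2744/697653, so the residue is 2744/697653.
List the singular points by increasing real part (a conjugate pair: the negative imaginary part first).

Radius of convergence at 0: 5/7.
At 5/7: a pole of order 3; residue -2744/697653.
At 2: a pole of order 2; residue 2744/697653.


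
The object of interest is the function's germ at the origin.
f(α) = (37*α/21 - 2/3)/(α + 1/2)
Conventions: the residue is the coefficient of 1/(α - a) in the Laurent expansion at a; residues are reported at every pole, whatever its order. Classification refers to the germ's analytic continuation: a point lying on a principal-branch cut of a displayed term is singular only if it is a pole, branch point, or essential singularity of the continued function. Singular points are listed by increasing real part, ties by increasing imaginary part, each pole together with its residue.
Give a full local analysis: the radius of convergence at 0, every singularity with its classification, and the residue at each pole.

Radius of convergence at 0: 1/2.
At -1/2: a pole of order 1; residue -65/42.

Denominator factor (α + 1/2): pole of order 1 at -1/2, modulus 1/2.
The radius of convergence is the smallest modulus among the singular points: 1/2.
At the order-1 pole -1/2 set g(α) = (α - (-1/2))*f(α) = 37*α/21 - 2/3.
Simple pole: residue = g(a) at a = -1/2, which is -65/42.


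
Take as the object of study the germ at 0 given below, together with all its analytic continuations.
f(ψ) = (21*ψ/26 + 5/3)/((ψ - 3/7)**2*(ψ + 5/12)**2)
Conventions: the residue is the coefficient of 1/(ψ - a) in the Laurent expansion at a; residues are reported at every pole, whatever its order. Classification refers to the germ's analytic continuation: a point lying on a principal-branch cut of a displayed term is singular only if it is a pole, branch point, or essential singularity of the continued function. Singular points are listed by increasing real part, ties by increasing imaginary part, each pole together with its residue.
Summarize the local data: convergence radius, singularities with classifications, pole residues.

Denominator factor (ψ - 3/7)^2: pole of order 2 at 3/7, modulus 3/7.
Denominator factor (ψ + 5/12)^2: pole of order 2 at -5/12, modulus 5/12.
The radius of convergence is the smallest modulus among the singular points: 5/12.
At the order-2 pole -5/12 set g(ψ) = (ψ - (-5/12))^2*f(ψ) = (21*ψ/26 + 5/3)/(ψ - 3/7)**2.
Order-2 pole: residue = g'(a); g'(-5/12) = 25757928/4652843, so the residue is 25757928/4652843.
At the order-2 pole 3/7 set g(ψ) = (ψ - (3/7))^2*f(ψ) = (21*ψ/26 + 5/3)/(ψ + 5/12)**2.
Order-2 pole: residue = g'(a); g'(3/7) = -25757928/4652843, so the residue is -25757928/4652843.
List the singular points by increasing real part (a conjugate pair: the negative imaginary part first).

Radius of convergence at 0: 5/12.
At -5/12: a pole of order 2; residue 25757928/4652843.
At 3/7: a pole of order 2; residue -25757928/4652843.


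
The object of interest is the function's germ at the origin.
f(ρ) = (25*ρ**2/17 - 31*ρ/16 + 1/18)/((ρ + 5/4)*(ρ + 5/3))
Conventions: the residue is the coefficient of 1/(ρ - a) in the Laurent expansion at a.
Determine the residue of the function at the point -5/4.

At the order-1 pole -5/4 set g(ρ) = (ρ - (-5/4))*f(ρ) = (25*ρ**2/17 - 31*ρ/16 + 1/18)/(ρ + 5/3).
Simple pole: residue = g(a) at a = -5/4, which is 46759/4080.

The residue is 46759/4080.


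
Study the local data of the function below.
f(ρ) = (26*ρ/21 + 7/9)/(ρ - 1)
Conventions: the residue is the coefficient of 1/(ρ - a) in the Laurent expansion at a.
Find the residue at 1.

At the order-1 pole 1 set g(ρ) = (ρ - (1))*f(ρ) = 26*ρ/21 + 7/9.
Simple pole: residue = g(a) at a = 1, which is 127/63.

The residue is 127/63.


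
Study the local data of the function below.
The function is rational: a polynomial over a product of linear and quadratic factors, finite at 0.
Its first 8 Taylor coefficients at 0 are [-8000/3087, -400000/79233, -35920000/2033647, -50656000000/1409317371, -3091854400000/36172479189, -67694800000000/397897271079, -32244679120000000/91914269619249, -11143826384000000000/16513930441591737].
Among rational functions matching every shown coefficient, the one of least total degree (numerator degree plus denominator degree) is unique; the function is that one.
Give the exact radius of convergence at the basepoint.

No rational of total degree below 6 reproduces all 8 coefficients; solving the [0/6] Pade equations on them gives f(β) = 8/(9*(β**2 + 5*β/11 - 7/10)**3), whose expansion matches every shown term.
Denominator factor (β**2 + 5*β/11 - 7/10)^3: discriminant 1819/605, real irrational roots -5/22 + (1/110)*sqrt(9095) and -5/22 - (1/110)*sqrt(9095); poles of order 3, moduli -5/22 + (1/110)*sqrt(9095) and 5/22 + (1/110)*sqrt(9095).
The radius of convergence is the smallest modulus among the singular points: -5/22 + (1/110)*sqrt(9095).

The radius of convergence is -5/22 + (1/110)*sqrt(9095).


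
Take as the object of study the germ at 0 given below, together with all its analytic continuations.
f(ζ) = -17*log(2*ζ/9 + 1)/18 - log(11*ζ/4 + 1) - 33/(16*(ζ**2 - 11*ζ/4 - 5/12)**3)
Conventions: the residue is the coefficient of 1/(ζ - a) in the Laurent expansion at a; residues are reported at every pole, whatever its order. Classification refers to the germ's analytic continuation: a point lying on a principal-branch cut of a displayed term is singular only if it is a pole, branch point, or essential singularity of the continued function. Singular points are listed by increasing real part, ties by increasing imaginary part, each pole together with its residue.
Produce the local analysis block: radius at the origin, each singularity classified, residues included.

Denominator factor (ζ**2 - 11*ζ/4 - 5/12)^3: discriminant 443/48, real irrational roots 11/8 + (1/24)*sqrt(1329) and 11/8 - (1/24)*sqrt(1329); poles of order 3, moduli 11/8 + (1/24)*sqrt(1329) and -11/8 + (1/24)*sqrt(1329).
Branch term (-1)*log(1 - ζ/(-4/11)): its argument vanishes at ζ = -4/11, a logarithmic branch point, modulus 4/11.
Branch term (-17/18)*log(1 - ζ/(-9/2)): its argument vanishes at ζ = -9/2, a logarithmic branch point, modulus 9/2.
The radius of convergence is the smallest modulus among the singular points: -11/8 + (1/24)*sqrt(1329).
The branch terms are analytic at 11/8 - (1/24)*sqrt(1329) and contribute nothing to the residue; only the rational part matters.
The factor ζ**2 - 11*ζ/4 - 5/12 splits as (ζ - a)(ζ - a') with a = 11/8 - (1/24)*sqrt(1329), a' = 11/8 + (1/24)*sqrt(1329). At the order-3 pole a set g(ζ) = (ζ - a)^3*(rational part) = [-33/16] / (ζ - a')^3.
Order-3 pole: residue = g''(a)/2; g''(11/8 - (1/24)*sqrt(1329)) = (228096/86938307)*sqrt(1329), so the residue is (114048/86938307)*sqrt(1329).
The branch terms are analytic at 11/8 + (1/24)*sqrt(1329) and contribute nothing to the residue; only the rational part matters.
The factor ζ**2 - 11*ζ/4 - 5/12 splits as (ζ - a)(ζ - a') with a = 11/8 + (1/24)*sqrt(1329), a' = 11/8 - (1/24)*sqrt(1329). At the order-3 pole a set g(ζ) = (ζ - a)^3*(rational part) = [-33/16] / (ζ - a')^3.
Order-3 pole: residue = g''(a)/2; g''(11/8 + (1/24)*sqrt(1329)) = -(228096/86938307)*sqrt(1329), so the residue is -(114048/86938307)*sqrt(1329).
List the singular points by increasing real part (a conjugate pair: the negative imaginary part first).

Radius of convergence at 0: -11/8 + (1/24)*sqrt(1329).
At -9/2: a logarithmic branch point.
At -4/11: a logarithmic branch point.
At 11/8 - (1/24)*sqrt(1329): a pole of order 3; residue (114048/86938307)*sqrt(1329).
At 11/8 + (1/24)*sqrt(1329): a pole of order 3; residue -(114048/86938307)*sqrt(1329).


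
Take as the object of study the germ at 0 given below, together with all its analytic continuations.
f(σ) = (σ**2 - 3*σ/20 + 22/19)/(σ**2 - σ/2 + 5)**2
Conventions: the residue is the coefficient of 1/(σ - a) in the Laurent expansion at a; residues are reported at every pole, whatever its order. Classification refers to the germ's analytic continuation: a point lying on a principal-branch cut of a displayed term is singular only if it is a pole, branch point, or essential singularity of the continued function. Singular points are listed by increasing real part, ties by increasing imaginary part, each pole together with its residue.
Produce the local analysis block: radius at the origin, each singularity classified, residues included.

Radius of convergence at 0: sqrt(5).
At (1/4) - ((1/4)*sqrt(79))*i: a pole of order 2; residue ((9303/592895)*sqrt(79))*i.
At (1/4) + ((1/4)*sqrt(79))*i: a pole of order 2; residue -((9303/592895)*sqrt(79))*i.

Denominator factor (σ**2 - σ/2 + 5)^2: discriminant -79/4, complex-conjugate roots (1/4) + ((1/4)*sqrt(79))*i and (1/4) - ((1/4)*sqrt(79))*i; poles of order 2, moduli sqrt(5) and sqrt(5).
The radius of convergence is the smallest modulus among the singular points: sqrt(5).
The factor σ**2 - σ/2 + 5 splits as (σ - a)(σ - a') with a = (1/4) - ((1/4)*sqrt(79))*i, a' = (1/4) + ((1/4)*sqrt(79))*i. At the order-2 pole a set g(σ) = (σ - a)^2*f(σ) = [σ**2 - 3*σ/20 + 22/19] / (σ - a')^2.
Order-2 pole: residue = g'(a); g'((1/4) - ((1/4)*sqrt(79))*i) = ((9303/592895)*sqrt(79))*i, so the residue is ((9303/592895)*sqrt(79))*i.
The factor σ**2 - σ/2 + 5 splits as (σ - a)(σ - a') with a = (1/4) + ((1/4)*sqrt(79))*i, a' = (1/4) - ((1/4)*sqrt(79))*i. At the order-2 pole a set g(σ) = (σ - a)^2*f(σ) = [σ**2 - 3*σ/20 + 22/19] / (σ - a')^2.
Order-2 pole: residue = g'(a); g'((1/4) + ((1/4)*sqrt(79))*i) = -((9303/592895)*sqrt(79))*i, so the residue is -((9303/592895)*sqrt(79))*i.
List the singular points by increasing real part (a conjugate pair: the negative imaginary part first).


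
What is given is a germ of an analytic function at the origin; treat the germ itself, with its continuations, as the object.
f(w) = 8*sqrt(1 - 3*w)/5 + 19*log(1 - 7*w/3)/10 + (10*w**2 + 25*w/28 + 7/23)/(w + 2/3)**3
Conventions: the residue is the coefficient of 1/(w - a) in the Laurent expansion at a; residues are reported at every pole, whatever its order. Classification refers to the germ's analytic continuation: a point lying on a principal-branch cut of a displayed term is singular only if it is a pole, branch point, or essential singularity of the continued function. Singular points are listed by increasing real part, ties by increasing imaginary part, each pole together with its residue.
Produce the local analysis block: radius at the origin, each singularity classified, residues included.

Denominator factor (w + 2/3)^3: pole of order 3 at -2/3, modulus 2/3.
Branch term (8/5)*sqrt(1 - w/(1/3)): its argument vanishes at w = 1/3, a square-root branch point, modulus 1/3.
Branch term (19/10)*log(1 - w/(3/7)): its argument vanishes at w = 3/7, a logarithmic branch point, modulus 3/7.
The radius of convergence is the smallest modulus among the singular points: 1/3.
The branch terms are analytic at -2/3 and contribute nothing to the residue; only the rational part matters.
At the order-3 pole -2/3 set g(w) = (w - (-2/3))^3*(rational part) = 10*w**2 + 25*w/28 + 7/23.
Order-3 pole: residue = g''(a)/2; g''(-2/3) = 20, so the residue is 10.
List the singular points by increasing real part (a conjugate pair: the negative imaginary part first).

Radius of convergence at 0: 1/3.
At -2/3: a pole of order 3; residue 10.
At 1/3: an algebraic (square-root) branch point.
At 3/7: a logarithmic branch point.


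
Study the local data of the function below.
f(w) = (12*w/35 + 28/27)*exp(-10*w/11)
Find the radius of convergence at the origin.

The factor exp(-10*w/11) is entire and contributes no finite singular point.
The polynomial part has no poles.
No finite singular points: the Taylor series at 0 converges everywhere.

The radius of convergence is infinite.


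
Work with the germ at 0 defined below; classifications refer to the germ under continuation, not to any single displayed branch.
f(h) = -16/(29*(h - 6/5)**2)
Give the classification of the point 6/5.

The denominator factor h - 6/5 vanishes at 6/5 and appears to the power 2; the numerator there equals -16/29, nonzero, and no other factor vanishes.
Hence a pole whose order is the multiplicity, 2.

The point is a pole of order 2.


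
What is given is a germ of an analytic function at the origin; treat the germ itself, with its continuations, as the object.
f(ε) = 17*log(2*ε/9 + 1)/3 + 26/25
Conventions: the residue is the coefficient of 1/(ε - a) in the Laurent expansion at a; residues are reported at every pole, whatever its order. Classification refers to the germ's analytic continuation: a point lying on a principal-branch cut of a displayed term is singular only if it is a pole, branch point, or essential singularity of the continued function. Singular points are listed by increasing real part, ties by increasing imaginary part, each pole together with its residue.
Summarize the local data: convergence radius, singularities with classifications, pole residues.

Radius of convergence at 0: 9/2.
At -9/2: a logarithmic branch point.

Branch term (17/3)*log(1 - ε/(-9/2)): its argument vanishes at ε = -9/2, a logarithmic branch point, modulus 9/2.
The radius of convergence is the smallest modulus among the singular points: 9/2.


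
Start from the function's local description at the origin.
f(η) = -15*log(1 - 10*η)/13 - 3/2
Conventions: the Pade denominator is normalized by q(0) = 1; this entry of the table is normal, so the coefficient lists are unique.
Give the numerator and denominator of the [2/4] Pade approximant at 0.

Taylor coefficients needed (expand at 0): a_0 = -3/2, a_1 = 150/13, a_2 = 750/13, a_3 = 5000/13, a_4 = 37500/13, a_5 = 300000/13, a_6 = 2500000/13.
Write the denominator as Q(η) = 1 + q1*η + q2*η^2 + q3*η^3 + q4*η^4. Requiring Q*f - P = O(η^7) with deg P <= 2 kills the coefficients of η^3..η^6 in Q*f:
  η^3: a_3 + q1*a_2 + q2*a_1 + q3*a_0 = 0, i.e. 5000/13 + (750/13)*q1 + (150/13)*q2 + (-3/2)*q3 = 0.
  η^4: a_4 + q1*a_3 + q2*a_2 + q3*a_1 + q4*a_0 = 0, i.e. 37500/13 + (5000/13)*q1 + (750/13)*q2 + (150/13)*q3 + (-3/2)*q4 = 0.
  η^5: a_5 + q1*a_4 + q2*a_3 + q3*a_2 + q4*a_1 = 0, i.e. 300000/13 + (37500/13)*q1 + (5000/13)*q2 + (750/13)*q3 + (150/13)*q4 = 0.
  η^6: a_6 + q1*a_5 + q2*a_4 + q3*a_3 + q4*a_2 = 0, i.e. 2500000/13 + (300000/13)*q1 + (37500/13)*q2 + (5000/13)*q3 + (750/13)*q4 = 0.
Solving this linear system: q1 = -158180/12681, q2 = 391340/12681, q3 = 178000/12681, q4 = 745000/38043.
The numerator is Q*f truncated at degree 2: P0 = a_0 = -3/2; P1 = a_1 + q1*a_0 = 1662220/54951; P2 = a_2 + q1*a_1 + q2*a_0 = -7282460/54951.

The Pade approximant has numerator coefficients [-3/2, 1662220/54951, -7282460/54951]; denominator coefficients [1, -158180/12681, 391340/12681, 178000/12681, 745000/38043].


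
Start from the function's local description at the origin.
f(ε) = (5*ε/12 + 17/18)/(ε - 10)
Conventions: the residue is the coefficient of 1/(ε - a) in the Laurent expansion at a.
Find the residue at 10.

At the order-1 pole 10 set g(ε) = (ε - (10))*f(ε) = 5*ε/12 + 17/18.
Simple pole: residue = g(a) at a = 10, which is 46/9.

The residue is 46/9.


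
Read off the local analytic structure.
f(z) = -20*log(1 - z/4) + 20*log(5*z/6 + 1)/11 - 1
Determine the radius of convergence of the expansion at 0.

The radius of convergence is 6/5.

Branch term (-20)*log(1 - z/(4)): its argument vanishes at z = 4, a logarithmic branch point, modulus 4.
Branch term (20/11)*log(1 - z/(-6/5)): its argument vanishes at z = -6/5, a logarithmic branch point, modulus 6/5.
The radius of convergence is the smallest modulus among the singular points: 6/5.


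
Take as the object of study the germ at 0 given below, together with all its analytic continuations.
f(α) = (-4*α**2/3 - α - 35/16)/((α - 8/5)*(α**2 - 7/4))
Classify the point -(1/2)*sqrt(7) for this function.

The point is a pole of order 1.

The denominator factor α**2 - 7/4 vanishes at -(1/2)*sqrt(7) and appears to the power 1; the numerator there equals -217/48 + (1/2)*sqrt(7), nonzero, and no other factor vanishes.
Hence a pole whose order is the multiplicity, 1.


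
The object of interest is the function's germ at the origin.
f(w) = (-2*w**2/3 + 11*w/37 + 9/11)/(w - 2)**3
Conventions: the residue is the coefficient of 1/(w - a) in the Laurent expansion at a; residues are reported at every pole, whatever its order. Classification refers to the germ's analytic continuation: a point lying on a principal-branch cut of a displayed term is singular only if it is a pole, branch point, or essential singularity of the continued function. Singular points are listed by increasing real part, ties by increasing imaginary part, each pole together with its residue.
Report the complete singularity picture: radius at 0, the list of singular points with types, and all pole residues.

Denominator factor (w - 2)^3: pole of order 3 at 2, modulus 2.
The radius of convergence is the smallest modulus among the singular points: 2.
At the order-3 pole 2 set g(w) = (w - (2))^3*f(w) = -2*w**2/3 + 11*w/37 + 9/11.
Order-3 pole: residue = g''(a)/2; g''(2) = -4/3, so the residue is -2/3.

Radius of convergence at 0: 2.
At 2: a pole of order 3; residue -2/3.


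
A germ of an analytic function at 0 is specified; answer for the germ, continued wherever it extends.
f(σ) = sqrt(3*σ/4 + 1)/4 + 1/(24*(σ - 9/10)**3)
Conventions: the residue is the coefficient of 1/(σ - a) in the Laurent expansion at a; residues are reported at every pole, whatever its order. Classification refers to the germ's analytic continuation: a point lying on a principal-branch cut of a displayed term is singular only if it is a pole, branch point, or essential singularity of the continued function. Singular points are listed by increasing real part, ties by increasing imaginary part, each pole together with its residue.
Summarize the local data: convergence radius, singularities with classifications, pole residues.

Denominator factor (σ - 9/10)^3: pole of order 3 at 9/10, modulus 9/10.
Branch term (1/4)*sqrt(1 - σ/(-4/3)): its argument vanishes at σ = -4/3, a square-root branch point, modulus 4/3.
The radius of convergence is the smallest modulus among the singular points: 9/10.
The branch term is analytic at 9/10 and contributes nothing to the residue; only the rational part matters.
At the order-3 pole 9/10 set g(σ) = (σ - (9/10))^3*(rational part) = 1/24.
Order-3 pole: residue = g''(a)/2; g''(9/10) = 0, so the residue is 0.
List the singular points by increasing real part (a conjugate pair: the negative imaginary part first).

Radius of convergence at 0: 9/10.
At -4/3: an algebraic (square-root) branch point.
At 9/10: a pole of order 3; residue 0.


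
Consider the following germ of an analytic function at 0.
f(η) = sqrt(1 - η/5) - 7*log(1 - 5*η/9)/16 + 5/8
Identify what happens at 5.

The term (1)*sqrt(1 - η/(5)) has argument 1 - 5/(5) = 0 at 5: a square-root (algebraic, two-sheeted) branch point; the remaining terms are analytic or single-valued there.

The point is an algebraic (square-root) branch point.


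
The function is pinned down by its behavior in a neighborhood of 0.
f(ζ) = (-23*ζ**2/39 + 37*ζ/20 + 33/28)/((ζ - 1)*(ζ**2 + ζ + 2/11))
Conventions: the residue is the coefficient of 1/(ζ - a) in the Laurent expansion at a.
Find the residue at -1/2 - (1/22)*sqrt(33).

The factor ζ**2 + ζ + 2/11 splits as (ζ - a)(ζ - a') with a = -1/2 - (1/22)*sqrt(33), a' = -1/2 + (1/22)*sqrt(33). At the order-1 pole a set g(ζ) = (ζ - a)*f(ζ) = [(-23*ζ**2/39 + 37*ζ/20 + 33/28)/(ζ - 1)] / (ζ - a').
Simple pole: residue = g(a) at a = -1/2 - (1/22)*sqrt(33), which is -4303/5040 + (59/1456)*sqrt(33).

The residue is -4303/5040 + (59/1456)*sqrt(33).


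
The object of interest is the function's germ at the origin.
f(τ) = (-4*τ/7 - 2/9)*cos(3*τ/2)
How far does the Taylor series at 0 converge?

The factor cos(3*τ/2) is entire and contributes no finite singular point.
The polynomial part has no poles.
No finite singular points: the Taylor series at 0 converges everywhere.

The radius of convergence is infinite.


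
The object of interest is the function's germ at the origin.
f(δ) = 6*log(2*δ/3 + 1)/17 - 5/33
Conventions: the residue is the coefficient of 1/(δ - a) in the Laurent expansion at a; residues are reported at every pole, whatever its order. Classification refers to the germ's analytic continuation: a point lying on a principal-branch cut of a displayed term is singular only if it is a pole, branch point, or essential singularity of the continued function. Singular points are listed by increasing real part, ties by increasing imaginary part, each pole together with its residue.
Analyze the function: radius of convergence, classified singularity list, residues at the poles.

Radius of convergence at 0: 3/2.
At -3/2: a logarithmic branch point.

Branch term (6/17)*log(1 - δ/(-3/2)): its argument vanishes at δ = -3/2, a logarithmic branch point, modulus 3/2.
The radius of convergence is the smallest modulus among the singular points: 3/2.


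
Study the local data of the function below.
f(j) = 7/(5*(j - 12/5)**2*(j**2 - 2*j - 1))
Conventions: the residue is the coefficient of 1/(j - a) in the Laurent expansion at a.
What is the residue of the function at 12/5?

At the order-2 pole 12/5 set g(j) = (j - (12/5))^2*f(j) = 7/(5*(j**2 - 2*j - 1)).
Order-2 pole: residue = g'(a); g'(12/5) = -2450, so the residue is -2450.

The residue is -2450.


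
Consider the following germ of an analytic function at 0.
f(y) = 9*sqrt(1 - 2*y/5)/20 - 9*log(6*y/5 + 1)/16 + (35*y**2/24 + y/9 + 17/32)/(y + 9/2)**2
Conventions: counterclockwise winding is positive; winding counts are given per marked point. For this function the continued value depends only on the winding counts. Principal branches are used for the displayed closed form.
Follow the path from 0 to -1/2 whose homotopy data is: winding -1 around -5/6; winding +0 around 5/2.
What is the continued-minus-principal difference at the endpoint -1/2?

The rational part is single-valued and drops out of the difference; each branch term changes only by its own monodromy.
(-9/16)*log(1 - y/(-5/6)): each positive loop around -5/6 adds 2*pi*i to the log, so winding -1 contributes (-9/16)*(-1)*2*pi*i = (9/8)*pi*i.
(9/20)*sqrt(1 - y/(5/2)): winding +0 is even, the square root returns to the same sheet, contribution 0.
Summing the contributions at y = -1/2 gives (9/8)*pi*i.

Continued minus principal equals (9/8)*pi*i.


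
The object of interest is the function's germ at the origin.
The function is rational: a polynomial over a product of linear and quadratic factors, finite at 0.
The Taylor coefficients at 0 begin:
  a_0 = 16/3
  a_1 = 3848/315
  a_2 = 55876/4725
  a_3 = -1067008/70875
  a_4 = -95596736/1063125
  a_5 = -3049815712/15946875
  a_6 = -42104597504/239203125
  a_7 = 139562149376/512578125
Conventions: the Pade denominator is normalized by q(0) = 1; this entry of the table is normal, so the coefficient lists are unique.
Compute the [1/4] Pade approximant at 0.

Taylor coefficients needed (read off): a_0 = 16/3, a_1 = 3848/315, a_2 = 55876/4725, a_3 = -1067008/70875, a_4 = -95596736/1063125, a_5 = -3049815712/15946875.
Write the denominator as Q(y) = 1 + q1*y + q2*y^2 + q3*y^3 + q4*y^4. Requiring Q*f - P = O(y^6) with deg P <= 1 kills the coefficients of y^2..y^5 in Q*f:
  y^2: a_2 + q1*a_1 + q2*a_0 = 0, i.e. 55876/4725 + (3848/315)*q1 + (16/3)*q2 = 0.
  y^3: a_3 + q1*a_2 + q2*a_1 + q3*a_0 = 0, i.e. -1067008/70875 + (55876/4725)*q1 + (3848/315)*q2 + (16/3)*q3 = 0.
  y^4: a_4 + q1*a_3 + q2*a_2 + q3*a_1 + q4*a_0 = 0, i.e. -95596736/1063125 + (-1067008/70875)*q1 + (55876/4725)*q2 + (3848/315)*q3 + (16/3)*q4 = 0.
  y^5: a_5 + q1*a_4 + q2*a_3 + q3*a_2 + q4*a_1 = 0, i.e. -3049815712/15946875 + (-95596736/1063125)*q1 + (-1067008/70875)*q2 + (55876/4725)*q3 + (3848/315)*q4 = 0.
Solving this linear system: q1 = -7897826969/3179198130, q2 = 11040543569/3179198130, q3 = 958332089/2543358504, q4 = 2178027475/1695572336.
The numerator is Q*f truncated at degree 1: P0 = a_0 = 16/3; P1 = a_1 + q1*a_0 = -11497721152/11127193455.

The Pade approximant has numerator coefficients [16/3, -11497721152/11127193455]; denominator coefficients [1, -7897826969/3179198130, 11040543569/3179198130, 958332089/2543358504, 2178027475/1695572336].


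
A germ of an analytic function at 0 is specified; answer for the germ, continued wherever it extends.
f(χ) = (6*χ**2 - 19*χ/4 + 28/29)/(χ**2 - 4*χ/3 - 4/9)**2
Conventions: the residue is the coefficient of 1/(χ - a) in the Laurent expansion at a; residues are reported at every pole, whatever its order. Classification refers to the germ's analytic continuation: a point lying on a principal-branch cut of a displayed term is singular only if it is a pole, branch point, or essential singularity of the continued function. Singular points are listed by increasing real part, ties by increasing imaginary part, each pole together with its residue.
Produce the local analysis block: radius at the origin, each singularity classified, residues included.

Denominator factor (χ**2 - 4*χ/3 - 4/9)^2: discriminant 32/9, real irrational roots 2/3 + (2/3)*sqrt(2) and 2/3 - (2/3)*sqrt(2); poles of order 2, moduli 2/3 + (2/3)*sqrt(2) and -2/3 + (2/3)*sqrt(2).
The radius of convergence is the smallest modulus among the singular points: -2/3 + (2/3)*sqrt(2).
The factor χ**2 - 4*χ/3 - 4/9 splits as (χ - a)(χ - a') with a = 2/3 - (2/3)*sqrt(2), a' = 2/3 + (2/3)*sqrt(2). At the order-2 pole a set g(χ) = (χ - a)^2*f(χ) = [6*χ**2 - 19*χ/4 + 28/29] / (χ - a')^2.
Order-2 pole: residue = g'(a); g'(2/3 - (2/3)*sqrt(2)) = -(7623/7424)*sqrt(2), so the residue is -(7623/7424)*sqrt(2).
The factor χ**2 - 4*χ/3 - 4/9 splits as (χ - a)(χ - a') with a = 2/3 + (2/3)*sqrt(2), a' = 2/3 - (2/3)*sqrt(2). At the order-2 pole a set g(χ) = (χ - a)^2*f(χ) = [6*χ**2 - 19*χ/4 + 28/29] / (χ - a')^2.
Order-2 pole: residue = g'(a); g'(2/3 + (2/3)*sqrt(2)) = (7623/7424)*sqrt(2), so the residue is (7623/7424)*sqrt(2).
List the singular points by increasing real part (a conjugate pair: the negative imaginary part first).

Radius of convergence at 0: -2/3 + (2/3)*sqrt(2).
At 2/3 - (2/3)*sqrt(2): a pole of order 2; residue -(7623/7424)*sqrt(2).
At 2/3 + (2/3)*sqrt(2): a pole of order 2; residue (7623/7424)*sqrt(2).


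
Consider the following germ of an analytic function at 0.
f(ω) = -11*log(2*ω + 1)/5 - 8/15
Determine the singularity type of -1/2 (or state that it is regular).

The term (-11/5)*log(1 - ω/(-1/2)) has argument 1 - -1/2/(-1/2) = 0 at -1/2: a logarithmic (infinitely-sheeted) branch point; the remaining terms are analytic or single-valued there.

The point is a logarithmic branch point.


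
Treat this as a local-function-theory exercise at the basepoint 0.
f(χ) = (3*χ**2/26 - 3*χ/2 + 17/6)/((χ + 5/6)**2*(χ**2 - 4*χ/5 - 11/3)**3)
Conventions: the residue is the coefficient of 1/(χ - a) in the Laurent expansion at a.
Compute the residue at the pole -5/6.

At the order-2 pole -5/6 set g(χ) = (χ - (-5/6))^2*f(χ) = (3*χ**2/26 - 3*χ/2 + 17/6)/(χ**2 - 4*χ/5 - 11/3)**3.
Order-2 pole: residue = g'(a); g'(-5/6) = 3789610272/3084790865, so the residue is 3789610272/3084790865.

The residue is 3789610272/3084790865.


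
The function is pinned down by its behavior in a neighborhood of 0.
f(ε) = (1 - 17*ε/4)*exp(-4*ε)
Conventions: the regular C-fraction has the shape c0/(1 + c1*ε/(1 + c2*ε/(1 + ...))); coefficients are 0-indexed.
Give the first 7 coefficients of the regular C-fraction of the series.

The regular C-fraction coefficients are [1, 33/4, -689/132, 5472/7579, -1272436/1060371, 86901503/222531705, -10611683559/18237333565].

Taylor coefficients (expand at 0): a_0 = 1, a_1 = -33/4, a_2 = 25, a_3 = -134/3, a_4 = 56, a_5 = -808/15, a_6 = 1888/45.
c0 = a_0 = 1. Peel one level at a time: if S = 1 + c*ε/S' with S'(0) = 1, then c is the ε-coefficient of S and S' = c*ε/(S - 1).
S_1 = c0/f = 1 + (33/4)*ε + (689/16)*ε^2 + ...; c1 = 33/4.
S_2 = c1*ε/(S_1 - 1) = 1 + (-689/132)*ε + (456/121)*ε^2 + ...; c2 = -689/132.
S_3 = c2*ε/(S_2 - 1) = 1 + (5472/7579)*ε + (3701632/4272489)*ε^2 + ...; c3 = 5472/7579.
S_4 = c3*ε/(S_3 - 1) = 1 + (-1272436/1060371)*ε + (5549588/11842605)*ε^2 + ...; c4 = -1272436/1060371.
S_5 = c4*ε/(S_4 - 1) = 1 + (86901503/222531705)*ε + (4750779709/20907714025)*ε^2 + ...; c5 = 86901503/222531705.
S_6 = c5*ε/(S_5 - 1) = 1 + (-10611683559/18237333565)*ε + ...; c6 = -10611683559/18237333565.


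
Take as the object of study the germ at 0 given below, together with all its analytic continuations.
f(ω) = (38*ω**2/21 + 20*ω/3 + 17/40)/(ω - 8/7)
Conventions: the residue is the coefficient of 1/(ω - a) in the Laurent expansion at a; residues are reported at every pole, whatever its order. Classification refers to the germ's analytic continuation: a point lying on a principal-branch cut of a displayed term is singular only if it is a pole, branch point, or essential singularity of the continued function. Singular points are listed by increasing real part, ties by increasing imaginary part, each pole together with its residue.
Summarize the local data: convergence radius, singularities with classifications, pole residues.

Denominator factor (ω - 8/7): pole of order 1 at 8/7, modulus 8/7.
The radius of convergence is the smallest modulus among the singular points: 8/7.
At the order-1 pole 8/7 set g(ω) = (ω - (8/7))*f(ω) = 38*ω**2/21 + 20*ω/3 + 17/40.
Simple pole: residue = g(a) at a = 8/7, which is 142791/13720.

Radius of convergence at 0: 8/7.
At 8/7: a pole of order 1; residue 142791/13720.


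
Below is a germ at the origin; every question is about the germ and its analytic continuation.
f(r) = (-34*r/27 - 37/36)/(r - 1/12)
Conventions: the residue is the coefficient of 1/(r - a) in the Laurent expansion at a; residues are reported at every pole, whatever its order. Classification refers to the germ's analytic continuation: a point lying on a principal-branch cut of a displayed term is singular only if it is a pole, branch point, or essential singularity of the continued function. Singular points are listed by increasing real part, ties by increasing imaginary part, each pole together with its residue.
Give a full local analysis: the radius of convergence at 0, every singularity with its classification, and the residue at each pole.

Radius of convergence at 0: 1/12.
At 1/12: a pole of order 1; residue -367/324.

Denominator factor (r - 1/12): pole of order 1 at 1/12, modulus 1/12.
The radius of convergence is the smallest modulus among the singular points: 1/12.
At the order-1 pole 1/12 set g(r) = (r - (1/12))*f(r) = -34*r/27 - 37/36.
Simple pole: residue = g(a) at a = 1/12, which is -367/324.
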